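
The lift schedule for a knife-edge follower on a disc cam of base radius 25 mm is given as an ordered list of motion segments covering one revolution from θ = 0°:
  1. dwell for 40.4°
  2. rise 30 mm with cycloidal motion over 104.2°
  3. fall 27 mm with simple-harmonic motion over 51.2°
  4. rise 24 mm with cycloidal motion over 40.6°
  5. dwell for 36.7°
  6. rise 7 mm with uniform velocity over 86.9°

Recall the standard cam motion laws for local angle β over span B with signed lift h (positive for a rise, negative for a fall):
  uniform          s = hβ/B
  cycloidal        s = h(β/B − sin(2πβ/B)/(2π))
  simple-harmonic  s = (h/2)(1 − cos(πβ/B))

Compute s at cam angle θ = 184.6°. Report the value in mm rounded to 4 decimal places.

seg 1 [0°–40.4°] dwell: s stays 0.0000
seg 2 [40.4°–144.6°] cycloidal, h=30: full span → s += 30 → s = 30.0000
seg 3 [144.6°–195.8°] simple-harmonic, h=-27: θ=184.6° here. β=40, B=51.2. -27/2·(1 − cos(π·0.7812)) = -23.9356 → s = 6.0644

6.0644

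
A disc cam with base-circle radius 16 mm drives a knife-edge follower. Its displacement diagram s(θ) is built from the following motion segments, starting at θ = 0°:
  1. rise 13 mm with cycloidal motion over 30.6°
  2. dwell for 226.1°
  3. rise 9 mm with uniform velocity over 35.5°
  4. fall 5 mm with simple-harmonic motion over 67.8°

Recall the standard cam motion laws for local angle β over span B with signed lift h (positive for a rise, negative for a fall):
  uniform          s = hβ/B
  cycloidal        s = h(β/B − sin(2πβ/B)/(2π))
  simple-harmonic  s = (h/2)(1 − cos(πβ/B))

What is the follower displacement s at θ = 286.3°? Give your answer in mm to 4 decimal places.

seg 1 [0°–30.6°] cycloidal, h=13: full span → s += 13 → s = 13.0000
seg 2 [30.6°–256.7°] dwell: s stays 13.0000
seg 3 [256.7°–292.2°] uniform, h=9: θ=286.3° here. β=29.6, B=35.5. 9·29.6/35.5 = 7.5042 → s = 20.5042

20.5042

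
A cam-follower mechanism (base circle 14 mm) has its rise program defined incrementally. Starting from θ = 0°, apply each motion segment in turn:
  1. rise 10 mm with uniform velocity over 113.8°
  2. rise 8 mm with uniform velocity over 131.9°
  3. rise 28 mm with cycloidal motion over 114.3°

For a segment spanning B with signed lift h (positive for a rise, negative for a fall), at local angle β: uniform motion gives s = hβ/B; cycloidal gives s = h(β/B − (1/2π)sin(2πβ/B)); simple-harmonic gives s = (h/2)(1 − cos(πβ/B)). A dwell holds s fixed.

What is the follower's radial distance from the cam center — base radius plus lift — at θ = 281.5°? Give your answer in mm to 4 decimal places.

seg 1 [0°–113.8°] uniform, h=10: full span → s += 10 → s = 10.0000
seg 2 [113.8°–245.7°] uniform, h=8: full span → s += 8 → s = 18.0000
seg 3 [245.7°–360°] cycloidal, h=28: θ=281.5° here. β=35.8, B=114.3. 28·(0.3132 − sin(2π·0.3132)/(2π)) = 4.6604 → s = 22.6604
radial distance = base radius + s = 14 + 22.6604 = 36.6604

36.6604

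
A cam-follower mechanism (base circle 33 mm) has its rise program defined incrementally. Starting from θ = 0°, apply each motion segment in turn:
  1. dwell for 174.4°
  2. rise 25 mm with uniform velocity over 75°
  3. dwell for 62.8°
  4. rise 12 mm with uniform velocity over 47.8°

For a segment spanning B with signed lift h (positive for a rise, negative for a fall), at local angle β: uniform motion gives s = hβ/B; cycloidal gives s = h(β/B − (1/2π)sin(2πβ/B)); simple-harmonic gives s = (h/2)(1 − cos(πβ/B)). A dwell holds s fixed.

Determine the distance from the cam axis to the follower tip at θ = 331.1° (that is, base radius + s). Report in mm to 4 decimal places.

seg 1 [0°–174.4°] dwell: s stays 0.0000
seg 2 [174.4°–249.4°] uniform, h=25: full span → s += 25 → s = 25.0000
seg 3 [249.4°–312.2°] dwell: s stays 25.0000
seg 4 [312.2°–360°] uniform, h=12: θ=331.1° here. β=18.9, B=47.8. 12·18.9/47.8 = 4.7448 → s = 29.7448
radial distance = base radius + s = 33 + 29.7448 = 62.7448

62.7448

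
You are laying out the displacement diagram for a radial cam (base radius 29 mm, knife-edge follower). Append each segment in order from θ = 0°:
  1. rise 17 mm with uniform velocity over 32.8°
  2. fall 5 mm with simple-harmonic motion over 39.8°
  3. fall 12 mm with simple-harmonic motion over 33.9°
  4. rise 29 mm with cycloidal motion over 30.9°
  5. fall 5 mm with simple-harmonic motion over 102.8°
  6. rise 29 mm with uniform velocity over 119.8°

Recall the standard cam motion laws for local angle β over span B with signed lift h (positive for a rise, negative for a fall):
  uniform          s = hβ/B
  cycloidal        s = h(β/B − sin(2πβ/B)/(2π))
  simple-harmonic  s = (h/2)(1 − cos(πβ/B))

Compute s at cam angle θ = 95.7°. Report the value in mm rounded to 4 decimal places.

seg 1 [0°–32.8°] uniform, h=17: full span → s += 17 → s = 17.0000
seg 2 [32.8°–72.6°] simple-harmonic, h=-5: full span → s += -5 → s = 12.0000
seg 3 [72.6°–106.5°] simple-harmonic, h=-12: θ=95.7° here. β=23.1, B=33.9. -12/2·(1 − cos(π·0.6814)) = -9.2375 → s = 2.7625

2.7625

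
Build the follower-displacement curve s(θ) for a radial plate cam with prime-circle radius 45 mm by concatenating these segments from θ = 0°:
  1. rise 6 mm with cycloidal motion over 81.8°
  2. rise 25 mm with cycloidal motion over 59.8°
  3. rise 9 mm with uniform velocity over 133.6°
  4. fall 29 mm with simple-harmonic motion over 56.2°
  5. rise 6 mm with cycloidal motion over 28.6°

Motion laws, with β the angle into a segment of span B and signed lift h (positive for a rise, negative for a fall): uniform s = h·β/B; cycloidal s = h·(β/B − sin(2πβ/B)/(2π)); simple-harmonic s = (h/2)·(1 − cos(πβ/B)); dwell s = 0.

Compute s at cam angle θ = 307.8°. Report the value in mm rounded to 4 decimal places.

seg 1 [0°–81.8°] cycloidal, h=6: full span → s += 6 → s = 6.0000
seg 2 [81.8°–141.6°] cycloidal, h=25: full span → s += 25 → s = 31.0000
seg 3 [141.6°–275.2°] uniform, h=9: full span → s += 9 → s = 40.0000
seg 4 [275.2°–331.4°] simple-harmonic, h=-29: θ=307.8° here. β=32.6, B=56.2. -29/2·(1 − cos(π·0.5801)) = -18.1091 → s = 21.8909

21.8909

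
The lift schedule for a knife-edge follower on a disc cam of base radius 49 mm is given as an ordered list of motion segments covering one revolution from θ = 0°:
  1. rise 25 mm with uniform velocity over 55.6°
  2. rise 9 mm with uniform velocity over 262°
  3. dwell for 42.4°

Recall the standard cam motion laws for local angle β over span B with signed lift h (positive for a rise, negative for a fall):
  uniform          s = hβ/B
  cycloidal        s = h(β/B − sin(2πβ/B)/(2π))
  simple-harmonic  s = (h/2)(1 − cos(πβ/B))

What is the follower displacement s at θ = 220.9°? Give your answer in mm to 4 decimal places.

seg 1 [0°–55.6°] uniform, h=25: full span → s += 25 → s = 25.0000
seg 2 [55.6°–317.6°] uniform, h=9: θ=220.9° here. β=165.3, B=262. 9·165.3/262 = 5.6782 → s = 30.6782

30.6782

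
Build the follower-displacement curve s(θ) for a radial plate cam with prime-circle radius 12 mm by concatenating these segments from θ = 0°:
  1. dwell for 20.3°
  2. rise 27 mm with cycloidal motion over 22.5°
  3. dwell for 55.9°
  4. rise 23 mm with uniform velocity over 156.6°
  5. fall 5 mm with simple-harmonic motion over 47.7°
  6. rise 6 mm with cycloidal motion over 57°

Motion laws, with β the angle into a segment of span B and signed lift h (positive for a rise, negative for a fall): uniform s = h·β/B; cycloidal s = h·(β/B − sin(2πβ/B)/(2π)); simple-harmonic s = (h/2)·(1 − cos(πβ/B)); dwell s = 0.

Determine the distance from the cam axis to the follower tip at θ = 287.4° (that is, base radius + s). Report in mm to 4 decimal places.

seg 1 [0°–20.3°] dwell: s stays 0.0000
seg 2 [20.3°–42.8°] cycloidal, h=27: full span → s += 27 → s = 27.0000
seg 3 [42.8°–98.7°] dwell: s stays 27.0000
seg 4 [98.7°–255.3°] uniform, h=23: full span → s += 23 → s = 50.0000
seg 5 [255.3°–303°] simple-harmonic, h=-5: θ=287.4° here. β=32.1, B=47.7. -5/2·(1 − cos(π·0.6730)) = -3.7925 → s = 46.2075
radial distance = base radius + s = 12 + 46.2075 = 58.2075

58.2075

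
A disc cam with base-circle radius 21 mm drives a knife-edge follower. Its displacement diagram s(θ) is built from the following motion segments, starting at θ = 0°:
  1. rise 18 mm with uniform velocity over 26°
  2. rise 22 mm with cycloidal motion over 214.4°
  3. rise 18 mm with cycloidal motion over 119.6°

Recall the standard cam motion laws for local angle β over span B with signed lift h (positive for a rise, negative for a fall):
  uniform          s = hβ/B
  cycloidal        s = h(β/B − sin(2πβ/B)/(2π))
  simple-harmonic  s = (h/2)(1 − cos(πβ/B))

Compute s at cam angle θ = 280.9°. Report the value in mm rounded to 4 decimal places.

seg 1 [0°–26°] uniform, h=18: full span → s += 18 → s = 18.0000
seg 2 [26°–240.4°] cycloidal, h=22: full span → s += 22 → s = 40.0000
seg 3 [240.4°–360°] cycloidal, h=18: θ=280.9° here. β=40.5, B=119.6. 18·(0.3386 − sin(2π·0.3386)/(2π)) = 3.6634 → s = 43.6634

43.6634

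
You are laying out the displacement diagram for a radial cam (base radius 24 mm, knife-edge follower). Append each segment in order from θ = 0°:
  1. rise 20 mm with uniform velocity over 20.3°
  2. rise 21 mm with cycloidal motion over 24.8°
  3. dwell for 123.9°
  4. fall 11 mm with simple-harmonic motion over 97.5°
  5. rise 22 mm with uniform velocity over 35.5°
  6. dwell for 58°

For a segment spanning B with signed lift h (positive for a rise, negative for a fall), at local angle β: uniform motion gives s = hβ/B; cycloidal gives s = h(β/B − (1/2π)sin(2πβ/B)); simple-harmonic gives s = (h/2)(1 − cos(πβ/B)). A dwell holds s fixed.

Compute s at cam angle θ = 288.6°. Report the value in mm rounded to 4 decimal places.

seg 1 [0°–20.3°] uniform, h=20: full span → s += 20 → s = 20.0000
seg 2 [20.3°–45.1°] cycloidal, h=21: full span → s += 21 → s = 41.0000
seg 3 [45.1°–169°] dwell: s stays 41.0000
seg 4 [169°–266.5°] simple-harmonic, h=-11: full span → s += -11 → s = 30.0000
seg 5 [266.5°–302°] uniform, h=22: θ=288.6° here. β=22.1, B=35.5. 22·22.1/35.5 = 13.6958 → s = 43.6958

43.6958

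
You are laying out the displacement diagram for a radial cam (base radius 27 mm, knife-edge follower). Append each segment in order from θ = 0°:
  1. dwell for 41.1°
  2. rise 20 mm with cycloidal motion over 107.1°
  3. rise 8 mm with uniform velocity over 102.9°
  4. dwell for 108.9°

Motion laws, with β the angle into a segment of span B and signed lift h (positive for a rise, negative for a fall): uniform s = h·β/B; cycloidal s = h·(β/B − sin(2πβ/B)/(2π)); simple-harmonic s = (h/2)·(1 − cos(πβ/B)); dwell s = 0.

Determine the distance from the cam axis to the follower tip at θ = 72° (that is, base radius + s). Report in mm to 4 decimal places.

seg 1 [0°–41.1°] dwell: s stays 0.0000
seg 2 [41.1°–148.2°] cycloidal, h=20: θ=72° here. β=30.9, B=107.1. 20·(0.2885 − sin(2π·0.2885)/(2π)) = 2.6800 → s = 2.6800
radial distance = base radius + s = 27 + 2.6800 = 29.6800

29.6800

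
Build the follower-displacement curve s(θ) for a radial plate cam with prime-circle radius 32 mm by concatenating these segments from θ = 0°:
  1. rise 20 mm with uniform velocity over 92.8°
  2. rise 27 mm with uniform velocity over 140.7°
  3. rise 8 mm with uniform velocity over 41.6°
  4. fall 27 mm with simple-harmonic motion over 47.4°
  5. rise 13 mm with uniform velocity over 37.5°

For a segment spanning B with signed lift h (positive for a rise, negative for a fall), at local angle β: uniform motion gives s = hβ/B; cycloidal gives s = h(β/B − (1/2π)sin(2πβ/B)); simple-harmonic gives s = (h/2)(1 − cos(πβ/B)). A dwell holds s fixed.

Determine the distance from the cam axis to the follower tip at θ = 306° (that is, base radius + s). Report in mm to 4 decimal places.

seg 1 [0°–92.8°] uniform, h=20: full span → s += 20 → s = 20.0000
seg 2 [92.8°–233.5°] uniform, h=27: full span → s += 27 → s = 47.0000
seg 3 [233.5°–275.1°] uniform, h=8: full span → s += 8 → s = 55.0000
seg 4 [275.1°–322.5°] simple-harmonic, h=-27: θ=306° here. β=30.9, B=47.4. -27/2·(1 − cos(π·0.6519)) = -19.7005 → s = 35.2995
radial distance = base radius + s = 32 + 35.2995 = 67.2995

67.2995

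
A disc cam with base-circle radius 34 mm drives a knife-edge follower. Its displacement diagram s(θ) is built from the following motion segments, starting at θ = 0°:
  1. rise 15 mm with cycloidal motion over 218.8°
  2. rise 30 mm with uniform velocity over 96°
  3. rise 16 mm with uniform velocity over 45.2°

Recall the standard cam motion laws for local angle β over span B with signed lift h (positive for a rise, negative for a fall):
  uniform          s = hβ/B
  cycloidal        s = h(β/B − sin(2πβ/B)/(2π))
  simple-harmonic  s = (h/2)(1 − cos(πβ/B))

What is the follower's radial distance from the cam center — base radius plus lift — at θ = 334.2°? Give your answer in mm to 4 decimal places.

seg 1 [0°–218.8°] cycloidal, h=15: full span → s += 15 → s = 15.0000
seg 2 [218.8°–314.8°] uniform, h=30: full span → s += 30 → s = 45.0000
seg 3 [314.8°–360°] uniform, h=16: θ=334.2° here. β=19.4, B=45.2. 16·19.4/45.2 = 6.8673 → s = 51.8673
radial distance = base radius + s = 34 + 51.8673 = 85.8673

85.8673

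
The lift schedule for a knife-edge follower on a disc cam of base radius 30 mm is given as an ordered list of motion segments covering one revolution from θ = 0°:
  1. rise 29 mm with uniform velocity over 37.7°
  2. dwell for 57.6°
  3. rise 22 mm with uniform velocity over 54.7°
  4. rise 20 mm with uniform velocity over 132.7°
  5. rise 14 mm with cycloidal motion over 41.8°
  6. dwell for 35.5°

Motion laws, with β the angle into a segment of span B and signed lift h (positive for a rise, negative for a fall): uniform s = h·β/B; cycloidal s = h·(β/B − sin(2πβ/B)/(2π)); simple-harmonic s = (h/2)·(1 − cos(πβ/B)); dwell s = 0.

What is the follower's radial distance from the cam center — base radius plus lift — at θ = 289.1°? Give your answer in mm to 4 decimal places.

seg 1 [0°–37.7°] uniform, h=29: full span → s += 29 → s = 29.0000
seg 2 [37.7°–95.3°] dwell: s stays 29.0000
seg 3 [95.3°–150°] uniform, h=22: full span → s += 22 → s = 51.0000
seg 4 [150°–282.7°] uniform, h=20: full span → s += 20 → s = 71.0000
seg 5 [282.7°–324.5°] cycloidal, h=14: θ=289.1° here. β=6.4, B=41.8. 14·(0.1531 − sin(2π·0.1531)/(2π)) = 0.3157 → s = 71.3157
radial distance = base radius + s = 30 + 71.3157 = 101.3157

101.3157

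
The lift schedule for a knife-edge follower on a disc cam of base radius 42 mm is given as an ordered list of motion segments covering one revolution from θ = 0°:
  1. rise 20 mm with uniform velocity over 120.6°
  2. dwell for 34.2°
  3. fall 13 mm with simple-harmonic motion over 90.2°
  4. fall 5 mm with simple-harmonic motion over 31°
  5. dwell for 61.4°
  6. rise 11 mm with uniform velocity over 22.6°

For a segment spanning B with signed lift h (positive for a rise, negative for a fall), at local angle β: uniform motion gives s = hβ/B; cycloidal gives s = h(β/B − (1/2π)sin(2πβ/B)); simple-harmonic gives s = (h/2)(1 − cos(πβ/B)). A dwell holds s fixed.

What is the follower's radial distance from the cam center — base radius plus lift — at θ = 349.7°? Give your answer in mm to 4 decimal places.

seg 1 [0°–120.6°] uniform, h=20: full span → s += 20 → s = 20.0000
seg 2 [120.6°–154.8°] dwell: s stays 20.0000
seg 3 [154.8°–245°] simple-harmonic, h=-13: full span → s += -13 → s = 7.0000
seg 4 [245°–276°] simple-harmonic, h=-5: full span → s += -5 → s = 2.0000
seg 5 [276°–337.4°] dwell: s stays 2.0000
seg 6 [337.4°–360°] uniform, h=11: θ=349.7° here. β=12.3, B=22.6. 11·12.3/22.6 = 5.9867 → s = 7.9867
radial distance = base radius + s = 42 + 7.9867 = 49.9867

49.9867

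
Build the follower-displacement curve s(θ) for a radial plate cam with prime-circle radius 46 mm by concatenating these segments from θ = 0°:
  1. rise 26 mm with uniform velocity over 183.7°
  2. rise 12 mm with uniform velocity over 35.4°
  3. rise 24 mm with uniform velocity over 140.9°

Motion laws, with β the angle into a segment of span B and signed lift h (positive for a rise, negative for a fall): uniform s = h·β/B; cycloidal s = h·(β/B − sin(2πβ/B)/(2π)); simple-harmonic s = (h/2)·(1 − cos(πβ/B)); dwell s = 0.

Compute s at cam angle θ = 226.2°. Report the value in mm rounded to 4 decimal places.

seg 1 [0°–183.7°] uniform, h=26: full span → s += 26 → s = 26.0000
seg 2 [183.7°–219.1°] uniform, h=12: full span → s += 12 → s = 38.0000
seg 3 [219.1°–360°] uniform, h=24: θ=226.2° here. β=7.1, B=140.9. 24·7.1/140.9 = 1.2094 → s = 39.2094

39.2094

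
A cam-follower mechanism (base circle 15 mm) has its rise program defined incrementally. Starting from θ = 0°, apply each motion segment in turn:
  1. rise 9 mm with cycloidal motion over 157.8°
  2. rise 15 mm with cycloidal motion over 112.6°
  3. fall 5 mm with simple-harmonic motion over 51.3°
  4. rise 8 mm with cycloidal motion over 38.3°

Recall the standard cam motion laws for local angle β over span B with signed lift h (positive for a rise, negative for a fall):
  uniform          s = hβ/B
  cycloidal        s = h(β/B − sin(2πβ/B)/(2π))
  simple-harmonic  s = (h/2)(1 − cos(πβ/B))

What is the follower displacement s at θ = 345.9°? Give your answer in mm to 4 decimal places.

seg 1 [0°–157.8°] cycloidal, h=9: full span → s += 9 → s = 9.0000
seg 2 [157.8°–270.4°] cycloidal, h=15: full span → s += 15 → s = 24.0000
seg 3 [270.4°–321.7°] simple-harmonic, h=-5: full span → s += -5 → s = 19.0000
seg 4 [321.7°–360°] cycloidal, h=8: θ=345.9° here. β=24.2, B=38.3. 8·(0.6319 − sin(2π·0.6319)/(2π)) = 5.9931 → s = 24.9931

24.9931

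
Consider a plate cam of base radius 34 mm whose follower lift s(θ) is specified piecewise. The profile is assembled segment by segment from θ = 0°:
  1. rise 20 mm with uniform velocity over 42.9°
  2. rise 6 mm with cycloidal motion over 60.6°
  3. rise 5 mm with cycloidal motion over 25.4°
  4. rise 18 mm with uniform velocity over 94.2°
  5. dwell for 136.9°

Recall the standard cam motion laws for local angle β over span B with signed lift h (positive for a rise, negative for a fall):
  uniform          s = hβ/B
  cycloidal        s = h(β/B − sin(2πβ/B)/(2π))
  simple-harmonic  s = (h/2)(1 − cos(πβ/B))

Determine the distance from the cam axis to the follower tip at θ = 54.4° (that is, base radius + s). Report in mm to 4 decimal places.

seg 1 [0°–42.9°] uniform, h=20: full span → s += 20 → s = 20.0000
seg 2 [42.9°–103.5°] cycloidal, h=6: θ=54.4° here. β=11.5, B=60.6. 6·(0.1898 − sin(2π·0.1898)/(2π)) = 0.2513 → s = 20.2513
radial distance = base radius + s = 34 + 20.2513 = 54.2513

54.2513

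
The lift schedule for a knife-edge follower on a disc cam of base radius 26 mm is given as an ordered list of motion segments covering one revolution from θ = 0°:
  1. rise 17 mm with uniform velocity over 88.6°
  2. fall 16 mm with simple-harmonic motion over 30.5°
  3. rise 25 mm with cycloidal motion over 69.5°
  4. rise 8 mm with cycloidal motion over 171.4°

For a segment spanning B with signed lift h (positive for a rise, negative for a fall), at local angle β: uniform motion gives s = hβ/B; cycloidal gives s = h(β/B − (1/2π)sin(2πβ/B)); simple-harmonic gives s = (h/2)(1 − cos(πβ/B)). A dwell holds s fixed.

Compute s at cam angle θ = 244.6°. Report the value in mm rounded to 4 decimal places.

seg 1 [0°–88.6°] uniform, h=17: full span → s += 17 → s = 17.0000
seg 2 [88.6°–119.1°] simple-harmonic, h=-16: full span → s += -16 → s = 1.0000
seg 3 [119.1°–188.6°] cycloidal, h=25: full span → s += 25 → s = 26.0000
seg 4 [188.6°–360°] cycloidal, h=8: θ=244.6° here. β=56, B=171.4. 8·(0.3267 − sin(2π·0.3267)/(2π)) = 1.4856 → s = 27.4856

27.4856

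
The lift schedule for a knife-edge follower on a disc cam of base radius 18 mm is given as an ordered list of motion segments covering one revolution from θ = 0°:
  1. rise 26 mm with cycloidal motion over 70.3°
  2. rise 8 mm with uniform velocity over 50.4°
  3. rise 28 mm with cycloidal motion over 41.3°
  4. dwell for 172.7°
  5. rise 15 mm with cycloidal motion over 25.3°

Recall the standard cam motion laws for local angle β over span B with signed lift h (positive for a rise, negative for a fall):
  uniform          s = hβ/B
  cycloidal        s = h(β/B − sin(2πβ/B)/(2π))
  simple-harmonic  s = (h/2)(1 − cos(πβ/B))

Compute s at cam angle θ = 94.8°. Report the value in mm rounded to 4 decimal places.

seg 1 [0°–70.3°] cycloidal, h=26: full span → s += 26 → s = 26.0000
seg 2 [70.3°–120.7°] uniform, h=8: θ=94.8° here. β=24.5, B=50.4. 8·24.5/50.4 = 3.8889 → s = 29.8889

29.8889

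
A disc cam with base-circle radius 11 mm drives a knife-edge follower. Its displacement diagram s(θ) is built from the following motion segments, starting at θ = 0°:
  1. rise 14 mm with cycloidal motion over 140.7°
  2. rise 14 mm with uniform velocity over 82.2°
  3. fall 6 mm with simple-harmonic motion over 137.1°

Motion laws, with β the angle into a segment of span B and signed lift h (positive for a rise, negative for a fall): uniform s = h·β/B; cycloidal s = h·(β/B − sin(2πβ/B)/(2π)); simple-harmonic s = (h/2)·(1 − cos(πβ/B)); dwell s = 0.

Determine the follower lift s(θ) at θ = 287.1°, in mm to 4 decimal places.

seg 1 [0°–140.7°] cycloidal, h=14: full span → s += 14 → s = 14.0000
seg 2 [140.7°–222.9°] uniform, h=14: full span → s += 14 → s = 28.0000
seg 3 [222.9°–360°] simple-harmonic, h=-6: θ=287.1° here. β=64.2, B=137.1. -6/2·(1 − cos(π·0.4683)) = -2.7015 → s = 25.2985

25.2985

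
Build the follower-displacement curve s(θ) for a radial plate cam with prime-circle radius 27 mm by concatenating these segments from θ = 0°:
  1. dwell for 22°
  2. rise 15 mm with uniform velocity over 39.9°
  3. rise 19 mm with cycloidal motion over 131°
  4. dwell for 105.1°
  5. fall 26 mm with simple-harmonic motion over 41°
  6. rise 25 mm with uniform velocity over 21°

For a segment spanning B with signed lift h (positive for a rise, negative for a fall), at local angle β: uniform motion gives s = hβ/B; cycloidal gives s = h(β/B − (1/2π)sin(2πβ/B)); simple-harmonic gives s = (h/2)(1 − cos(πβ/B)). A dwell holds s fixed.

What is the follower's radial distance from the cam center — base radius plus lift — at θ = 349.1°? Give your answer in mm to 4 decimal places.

seg 1 [0°–22°] dwell: s stays 0.0000
seg 2 [22°–61.9°] uniform, h=15: full span → s += 15 → s = 15.0000
seg 3 [61.9°–192.9°] cycloidal, h=19: full span → s += 19 → s = 34.0000
seg 4 [192.9°–298°] dwell: s stays 34.0000
seg 5 [298°–339°] simple-harmonic, h=-26: full span → s += -26 → s = 8.0000
seg 6 [339°–360°] uniform, h=25: θ=349.1° here. β=10.1, B=21. 25·10.1/21 = 12.0238 → s = 20.0238
radial distance = base radius + s = 27 + 20.0238 = 47.0238

47.0238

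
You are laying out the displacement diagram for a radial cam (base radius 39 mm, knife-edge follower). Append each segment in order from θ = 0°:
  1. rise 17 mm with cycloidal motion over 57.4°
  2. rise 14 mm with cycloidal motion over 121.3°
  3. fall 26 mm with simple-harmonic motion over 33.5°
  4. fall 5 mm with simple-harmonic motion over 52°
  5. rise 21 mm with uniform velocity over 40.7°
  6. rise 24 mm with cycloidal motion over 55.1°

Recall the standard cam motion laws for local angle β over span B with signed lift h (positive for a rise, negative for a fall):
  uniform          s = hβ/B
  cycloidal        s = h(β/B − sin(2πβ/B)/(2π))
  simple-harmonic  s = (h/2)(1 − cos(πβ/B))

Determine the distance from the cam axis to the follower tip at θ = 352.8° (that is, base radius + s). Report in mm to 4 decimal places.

seg 1 [0°–57.4°] cycloidal, h=17: full span → s += 17 → s = 17.0000
seg 2 [57.4°–178.7°] cycloidal, h=14: full span → s += 14 → s = 31.0000
seg 3 [178.7°–212.2°] simple-harmonic, h=-26: full span → s += -26 → s = 5.0000
seg 4 [212.2°–264.2°] simple-harmonic, h=-5: full span → s += -5 → s = 0.0000
seg 5 [264.2°–304.9°] uniform, h=21: full span → s += 21 → s = 21.0000
seg 6 [304.9°–360°] cycloidal, h=24: θ=352.8° here. β=47.9, B=55.1. 24·(0.8693 − sin(2π·0.8693)/(2π)) = 23.6593 → s = 44.6593
radial distance = base radius + s = 39 + 44.6593 = 83.6593

83.6593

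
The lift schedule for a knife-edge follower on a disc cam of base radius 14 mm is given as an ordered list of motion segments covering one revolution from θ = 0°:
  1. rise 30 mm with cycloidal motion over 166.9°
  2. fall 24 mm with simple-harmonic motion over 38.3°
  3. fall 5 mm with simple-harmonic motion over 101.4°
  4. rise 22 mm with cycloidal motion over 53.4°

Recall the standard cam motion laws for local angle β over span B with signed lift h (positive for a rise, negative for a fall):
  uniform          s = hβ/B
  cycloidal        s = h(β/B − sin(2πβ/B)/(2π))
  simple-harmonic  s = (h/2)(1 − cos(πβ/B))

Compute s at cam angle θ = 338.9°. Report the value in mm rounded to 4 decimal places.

seg 1 [0°–166.9°] cycloidal, h=30: full span → s += 30 → s = 30.0000
seg 2 [166.9°–205.2°] simple-harmonic, h=-24: full span → s += -24 → s = 6.0000
seg 3 [205.2°–306.6°] simple-harmonic, h=-5: full span → s += -5 → s = 1.0000
seg 4 [306.6°–360°] cycloidal, h=22: θ=338.9° here. β=32.3, B=53.4. 22·(0.6049 − sin(2π·0.6049)/(2π)) = 15.4509 → s = 16.4509

16.4509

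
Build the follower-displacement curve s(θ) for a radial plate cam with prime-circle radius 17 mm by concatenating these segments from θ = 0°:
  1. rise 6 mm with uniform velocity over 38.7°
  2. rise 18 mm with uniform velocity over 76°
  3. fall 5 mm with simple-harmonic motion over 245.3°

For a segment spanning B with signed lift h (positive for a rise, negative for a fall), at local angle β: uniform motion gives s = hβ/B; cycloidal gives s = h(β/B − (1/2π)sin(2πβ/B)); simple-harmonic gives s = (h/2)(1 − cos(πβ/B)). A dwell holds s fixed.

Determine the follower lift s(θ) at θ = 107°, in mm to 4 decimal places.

seg 1 [0°–38.7°] uniform, h=6: full span → s += 6 → s = 6.0000
seg 2 [38.7°–114.7°] uniform, h=18: θ=107° here. β=68.3, B=76. 18·68.3/76 = 16.1763 → s = 22.1763

22.1763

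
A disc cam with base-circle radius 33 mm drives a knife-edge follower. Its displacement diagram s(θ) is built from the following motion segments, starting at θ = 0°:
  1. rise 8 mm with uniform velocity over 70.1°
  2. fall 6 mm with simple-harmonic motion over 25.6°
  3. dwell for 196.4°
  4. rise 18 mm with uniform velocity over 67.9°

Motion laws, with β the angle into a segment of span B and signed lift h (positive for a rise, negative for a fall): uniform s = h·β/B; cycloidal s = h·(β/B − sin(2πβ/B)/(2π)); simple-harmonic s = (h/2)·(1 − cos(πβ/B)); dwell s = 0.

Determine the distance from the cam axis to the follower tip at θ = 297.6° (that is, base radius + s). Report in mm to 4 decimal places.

seg 1 [0°–70.1°] uniform, h=8: full span → s += 8 → s = 8.0000
seg 2 [70.1°–95.7°] simple-harmonic, h=-6: full span → s += -6 → s = 2.0000
seg 3 [95.7°–292.1°] dwell: s stays 2.0000
seg 4 [292.1°–360°] uniform, h=18: θ=297.6° here. β=5.5, B=67.9. 18·5.5/67.9 = 1.4580 → s = 3.4580
radial distance = base radius + s = 33 + 3.4580 = 36.4580

36.4580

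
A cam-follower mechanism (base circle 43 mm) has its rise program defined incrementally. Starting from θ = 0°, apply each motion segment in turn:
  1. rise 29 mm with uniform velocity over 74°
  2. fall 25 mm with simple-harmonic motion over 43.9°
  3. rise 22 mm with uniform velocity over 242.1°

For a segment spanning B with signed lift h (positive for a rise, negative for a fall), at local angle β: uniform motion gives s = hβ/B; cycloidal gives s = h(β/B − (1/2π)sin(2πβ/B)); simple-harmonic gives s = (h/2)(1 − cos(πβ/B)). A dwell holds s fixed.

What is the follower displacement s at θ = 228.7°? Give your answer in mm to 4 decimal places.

seg 1 [0°–74°] uniform, h=29: full span → s += 29 → s = 29.0000
seg 2 [74°–117.9°] simple-harmonic, h=-25: full span → s += -25 → s = 4.0000
seg 3 [117.9°–360°] uniform, h=22: θ=228.7° here. β=110.8, B=242.1. 22·110.8/242.1 = 10.0686 → s = 14.0686

14.0686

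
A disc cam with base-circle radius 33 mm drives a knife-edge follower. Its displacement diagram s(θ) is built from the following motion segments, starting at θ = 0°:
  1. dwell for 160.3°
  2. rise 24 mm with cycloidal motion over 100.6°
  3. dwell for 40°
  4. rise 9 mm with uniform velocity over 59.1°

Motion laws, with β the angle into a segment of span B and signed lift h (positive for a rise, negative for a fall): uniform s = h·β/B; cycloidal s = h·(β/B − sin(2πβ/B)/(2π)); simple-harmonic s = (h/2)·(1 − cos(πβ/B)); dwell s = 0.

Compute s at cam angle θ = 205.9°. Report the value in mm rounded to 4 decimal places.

seg 1 [0°–160.3°] dwell: s stays 0.0000
seg 2 [160.3°–260.9°] cycloidal, h=24: θ=205.9° here. β=45.6, B=100.6. 24·(0.4533 − sin(2π·0.4533)/(2π)) = 9.7735 → s = 9.7735

9.7735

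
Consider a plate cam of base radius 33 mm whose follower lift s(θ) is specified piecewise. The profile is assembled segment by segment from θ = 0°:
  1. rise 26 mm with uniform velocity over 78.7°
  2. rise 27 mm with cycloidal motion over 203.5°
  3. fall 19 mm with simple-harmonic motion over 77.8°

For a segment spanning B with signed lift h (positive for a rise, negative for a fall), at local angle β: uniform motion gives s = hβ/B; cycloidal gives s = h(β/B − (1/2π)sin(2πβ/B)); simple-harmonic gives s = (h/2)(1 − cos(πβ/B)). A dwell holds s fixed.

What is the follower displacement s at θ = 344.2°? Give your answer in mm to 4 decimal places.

seg 1 [0°–78.7°] uniform, h=26: full span → s += 26 → s = 26.0000
seg 2 [78.7°–282.2°] cycloidal, h=27: full span → s += 27 → s = 53.0000
seg 3 [282.2°–360°] simple-harmonic, h=-19: θ=344.2° here. β=62, B=77.8. -19/2·(1 − cos(π·0.7969)) = -17.1312 → s = 35.8688

35.8688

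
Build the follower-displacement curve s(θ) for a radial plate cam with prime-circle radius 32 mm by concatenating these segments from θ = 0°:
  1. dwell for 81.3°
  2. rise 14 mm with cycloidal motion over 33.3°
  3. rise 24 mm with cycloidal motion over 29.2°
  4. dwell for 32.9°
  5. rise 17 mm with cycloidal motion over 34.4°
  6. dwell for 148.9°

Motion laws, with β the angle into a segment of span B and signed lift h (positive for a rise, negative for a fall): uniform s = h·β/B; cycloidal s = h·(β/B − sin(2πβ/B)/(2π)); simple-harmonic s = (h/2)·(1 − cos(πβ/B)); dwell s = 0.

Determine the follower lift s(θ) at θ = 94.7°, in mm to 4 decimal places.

seg 1 [0°–81.3°] dwell: s stays 0.0000
seg 2 [81.3°–114.6°] cycloidal, h=14: θ=94.7° here. β=13.4, B=33.3. 14·(0.4024 − sin(2π·0.4024)/(2π)) = 4.3513 → s = 4.3513

4.3513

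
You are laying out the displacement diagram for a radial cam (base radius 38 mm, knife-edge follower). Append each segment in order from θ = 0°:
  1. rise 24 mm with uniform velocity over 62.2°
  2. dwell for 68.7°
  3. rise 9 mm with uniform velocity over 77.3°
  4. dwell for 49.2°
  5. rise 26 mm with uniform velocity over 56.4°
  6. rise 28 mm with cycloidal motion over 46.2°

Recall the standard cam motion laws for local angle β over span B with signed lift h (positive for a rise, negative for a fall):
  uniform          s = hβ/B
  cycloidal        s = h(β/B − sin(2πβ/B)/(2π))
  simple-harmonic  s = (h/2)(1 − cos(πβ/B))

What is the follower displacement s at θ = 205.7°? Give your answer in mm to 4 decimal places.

seg 1 [0°–62.2°] uniform, h=24: full span → s += 24 → s = 24.0000
seg 2 [62.2°–130.9°] dwell: s stays 24.0000
seg 3 [130.9°–208.2°] uniform, h=9: θ=205.7° here. β=74.8, B=77.3. 9·74.8/77.3 = 8.7089 → s = 32.7089

32.7089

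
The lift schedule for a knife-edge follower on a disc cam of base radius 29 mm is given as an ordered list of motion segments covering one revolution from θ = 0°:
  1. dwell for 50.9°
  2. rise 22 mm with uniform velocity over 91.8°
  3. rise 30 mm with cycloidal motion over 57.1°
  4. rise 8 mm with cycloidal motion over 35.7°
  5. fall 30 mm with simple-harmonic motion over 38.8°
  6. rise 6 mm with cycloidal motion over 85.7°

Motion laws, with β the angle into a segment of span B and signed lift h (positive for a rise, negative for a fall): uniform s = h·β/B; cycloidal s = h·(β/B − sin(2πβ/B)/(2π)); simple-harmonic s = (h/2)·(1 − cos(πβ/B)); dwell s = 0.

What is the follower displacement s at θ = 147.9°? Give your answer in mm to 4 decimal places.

seg 1 [0°–50.9°] dwell: s stays 0.0000
seg 2 [50.9°–142.7°] uniform, h=22: full span → s += 22 → s = 22.0000
seg 3 [142.7°–199.8°] cycloidal, h=30: θ=147.9° here. β=5.2, B=57.1. 30·(0.0911 − sin(2π·0.0911)/(2π)) = 0.1467 → s = 22.1467

22.1467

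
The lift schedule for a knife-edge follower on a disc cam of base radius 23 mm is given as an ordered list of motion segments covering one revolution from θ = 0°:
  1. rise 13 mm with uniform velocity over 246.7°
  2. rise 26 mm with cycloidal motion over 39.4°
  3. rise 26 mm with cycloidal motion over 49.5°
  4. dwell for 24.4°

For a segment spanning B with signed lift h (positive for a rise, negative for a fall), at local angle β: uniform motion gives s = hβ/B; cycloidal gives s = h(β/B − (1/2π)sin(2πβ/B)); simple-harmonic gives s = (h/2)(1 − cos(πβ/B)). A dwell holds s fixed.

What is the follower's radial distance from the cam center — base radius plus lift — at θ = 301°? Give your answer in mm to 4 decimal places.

seg 1 [0°–246.7°] uniform, h=13: full span → s += 13 → s = 13.0000
seg 2 [246.7°–286.1°] cycloidal, h=26: full span → s += 26 → s = 39.0000
seg 3 [286.1°–335.6°] cycloidal, h=26: θ=301° here. β=14.9, B=49.5. 26·(0.3010 − sin(2π·0.3010)/(2π)) = 3.8990 → s = 42.8990
radial distance = base radius + s = 23 + 42.8990 = 65.8990

65.8990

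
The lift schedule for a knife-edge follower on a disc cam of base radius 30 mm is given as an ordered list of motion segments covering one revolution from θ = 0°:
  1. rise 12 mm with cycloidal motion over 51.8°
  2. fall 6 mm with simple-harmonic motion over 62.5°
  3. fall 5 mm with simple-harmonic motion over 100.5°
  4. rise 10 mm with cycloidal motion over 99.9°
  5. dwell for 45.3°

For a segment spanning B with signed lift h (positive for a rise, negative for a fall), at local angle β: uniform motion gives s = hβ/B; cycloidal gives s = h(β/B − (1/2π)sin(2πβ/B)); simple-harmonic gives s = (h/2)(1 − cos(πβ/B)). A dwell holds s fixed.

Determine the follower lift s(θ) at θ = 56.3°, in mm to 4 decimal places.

seg 1 [0°–51.8°] cycloidal, h=12: full span → s += 12 → s = 12.0000
seg 2 [51.8°–114.3°] simple-harmonic, h=-6: θ=56.3° here. β=4.5, B=62.5. -6/2·(1 − cos(π·0.0720)) = -0.0764 → s = 11.9236

11.9236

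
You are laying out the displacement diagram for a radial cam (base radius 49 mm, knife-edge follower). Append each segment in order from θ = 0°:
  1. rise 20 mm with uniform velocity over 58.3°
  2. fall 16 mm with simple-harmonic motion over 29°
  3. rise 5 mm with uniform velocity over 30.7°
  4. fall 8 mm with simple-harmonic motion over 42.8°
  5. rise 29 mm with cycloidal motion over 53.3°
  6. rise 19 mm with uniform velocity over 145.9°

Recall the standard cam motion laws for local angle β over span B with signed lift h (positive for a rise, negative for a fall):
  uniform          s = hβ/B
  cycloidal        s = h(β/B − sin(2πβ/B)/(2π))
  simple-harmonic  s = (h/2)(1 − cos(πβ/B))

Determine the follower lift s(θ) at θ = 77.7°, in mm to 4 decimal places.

seg 1 [0°–58.3°] uniform, h=20: full span → s += 20 → s = 20.0000
seg 2 [58.3°–87.3°] simple-harmonic, h=-16: θ=77.7° here. β=19.4, B=29. -16/2·(1 − cos(π·0.6690)) = -12.0499 → s = 7.9501

7.9501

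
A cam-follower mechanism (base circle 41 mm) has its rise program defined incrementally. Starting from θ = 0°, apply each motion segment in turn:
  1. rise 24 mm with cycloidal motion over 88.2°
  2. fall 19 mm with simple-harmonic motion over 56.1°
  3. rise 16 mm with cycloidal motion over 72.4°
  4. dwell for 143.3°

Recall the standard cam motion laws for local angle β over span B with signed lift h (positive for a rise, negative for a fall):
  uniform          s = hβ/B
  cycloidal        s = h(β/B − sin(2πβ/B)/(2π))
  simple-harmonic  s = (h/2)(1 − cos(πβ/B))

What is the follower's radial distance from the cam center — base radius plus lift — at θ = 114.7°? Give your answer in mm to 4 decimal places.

seg 1 [0°–88.2°] cycloidal, h=24: full span → s += 24 → s = 24.0000
seg 2 [88.2°–144.3°] simple-harmonic, h=-19: θ=114.7° here. β=26.5, B=56.1. -19/2·(1 − cos(π·0.4724)) = -8.6764 → s = 15.3236
radial distance = base radius + s = 41 + 15.3236 = 56.3236

56.3236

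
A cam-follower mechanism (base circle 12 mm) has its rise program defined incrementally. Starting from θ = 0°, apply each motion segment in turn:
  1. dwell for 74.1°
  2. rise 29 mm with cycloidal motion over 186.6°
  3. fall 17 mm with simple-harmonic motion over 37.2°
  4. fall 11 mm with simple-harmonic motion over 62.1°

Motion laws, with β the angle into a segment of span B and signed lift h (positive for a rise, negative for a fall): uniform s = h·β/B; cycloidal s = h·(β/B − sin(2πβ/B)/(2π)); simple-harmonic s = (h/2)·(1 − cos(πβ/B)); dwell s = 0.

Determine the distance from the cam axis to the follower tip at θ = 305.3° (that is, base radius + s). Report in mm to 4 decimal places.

seg 1 [0°–74.1°] dwell: s stays 0.0000
seg 2 [74.1°–260.7°] cycloidal, h=29: full span → s += 29 → s = 29.0000
seg 3 [260.7°–297.9°] simple-harmonic, h=-17: full span → s += -17 → s = 12.0000
seg 4 [297.9°–360°] simple-harmonic, h=-11: θ=305.3° here. β=7.4, B=62.1. -11/2·(1 − cos(π·0.1192)) = -0.3809 → s = 11.6191
radial distance = base radius + s = 12 + 11.6191 = 23.6191

23.6191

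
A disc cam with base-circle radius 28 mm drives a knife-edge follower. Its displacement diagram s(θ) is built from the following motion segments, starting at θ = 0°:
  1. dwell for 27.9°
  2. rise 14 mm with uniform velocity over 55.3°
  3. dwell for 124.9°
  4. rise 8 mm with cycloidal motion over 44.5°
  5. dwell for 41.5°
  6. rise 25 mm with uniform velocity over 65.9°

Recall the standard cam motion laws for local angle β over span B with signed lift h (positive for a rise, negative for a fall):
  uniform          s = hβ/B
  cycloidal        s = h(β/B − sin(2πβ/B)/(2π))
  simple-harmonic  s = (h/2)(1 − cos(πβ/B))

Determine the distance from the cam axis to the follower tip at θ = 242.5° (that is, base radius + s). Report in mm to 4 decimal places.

seg 1 [0°–27.9°] dwell: s stays 0.0000
seg 2 [27.9°–83.2°] uniform, h=14: full span → s += 14 → s = 14.0000
seg 3 [83.2°–208.1°] dwell: s stays 14.0000
seg 4 [208.1°–252.6°] cycloidal, h=8: θ=242.5° here. β=34.4, B=44.5. 8·(0.7730 − sin(2π·0.7730)/(2π)) = 7.4442 → s = 21.4442
radial distance = base radius + s = 28 + 21.4442 = 49.4442

49.4442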